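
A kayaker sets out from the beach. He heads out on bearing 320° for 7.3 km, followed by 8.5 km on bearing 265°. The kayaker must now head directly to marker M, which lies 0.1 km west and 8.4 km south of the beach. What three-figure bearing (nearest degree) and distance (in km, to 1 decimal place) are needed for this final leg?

Leg 1 (320°, 7.3 km): east 7.3 sin 320° = -4.69, north 7.3 cos 320° = 5.59
Leg 2 (265°, 8.5 km): east 8.5 sin 265° = -8.47, north 8.5 cos 265° = -0.74
Current position: (-13.16, 4.85). Target: (-0.1, -8.4). Remaining: Δeast = 13.06, Δnorth = -13.25.
Bearing = atan2(13.06, -13.25) mod 360° = 135.42°; distance = √((13.06)² + (-13.25)²) = 18.605 km.

135°, 18.6 km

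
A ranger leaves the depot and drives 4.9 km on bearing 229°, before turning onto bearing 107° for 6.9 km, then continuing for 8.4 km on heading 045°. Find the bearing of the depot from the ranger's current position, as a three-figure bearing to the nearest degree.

Leg 1 (229°, 4.9 km): east 4.9 sin 229° = -3.70, north 4.9 cos 229° = -3.21
Leg 2 (107°, 6.9 km): east 6.9 sin 107° = 6.60, north 6.9 cos 107° = -2.02
Leg 3 (045°, 8.4 km): east 8.4 sin 45° = 5.94, north 8.4 cos 45° = 5.94
Net displacement: 8.84 east, 0.71 north. Direction back to start is (-8.84, -0.71): bearing = atan2(-8.84, -0.71) mod 360° = 265.42° ≈ 265°.

265°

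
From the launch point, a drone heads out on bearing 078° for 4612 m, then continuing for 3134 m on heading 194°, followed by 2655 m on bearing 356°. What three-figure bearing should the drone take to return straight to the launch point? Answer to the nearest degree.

Leg 1 (078°, 4612 m): east 4612 sin 78° = 4511.22, north 4612 cos 78° = 958.89
Leg 2 (194°, 3134 m): east 3134 sin 194° = -758.18, north 3134 cos 194° = -3040.91
Leg 3 (356°, 2655 m): east 2655 sin 356° = -185.20, north 2655 cos 356° = 2648.53
Net displacement: 3567.83 east, 566.51 north. Direction back to start is (-3567.83, -566.51): bearing = atan2(-3567.83, -566.51) mod 360° = 260.98° ≈ 261°.

261°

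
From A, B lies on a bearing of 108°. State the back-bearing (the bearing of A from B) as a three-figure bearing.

288°

Back-bearing = 108° + 180° = 288°.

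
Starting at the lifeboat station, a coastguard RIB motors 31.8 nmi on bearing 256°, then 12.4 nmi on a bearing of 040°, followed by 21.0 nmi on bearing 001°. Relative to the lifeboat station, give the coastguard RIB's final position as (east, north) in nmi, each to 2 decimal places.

(-22.52, 22.80)

Leg 1 (256°, 31.8 nmi): east 31.8 sin 256° = -30.86, north 31.8 cos 256° = -7.69
Leg 2 (040°, 12.4 nmi): east 12.4 sin 40° = 7.97, north 12.4 cos 40° = 9.50
Leg 3 (001°, 21.0 nmi): east 21.0 sin 1° = 0.37, north 21.0 cos 1° = 21.00
Summing: -22.52 nmi east, 22.80 nmi north → (-22.52, 22.80).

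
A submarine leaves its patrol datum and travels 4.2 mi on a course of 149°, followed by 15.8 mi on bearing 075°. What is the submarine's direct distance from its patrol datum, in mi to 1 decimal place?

17.4 mi

Leg 1 (149°, 4.2 mi): east 4.2 sin 149° = 2.16, north 4.2 cos 149° = -3.60
Leg 2 (075°, 15.8 mi): east 15.8 sin 75° = 15.26, north 15.8 cos 75° = 4.09
Net: 17.42 east, 0.49 north. Distance = √((17.42)² + (0.49)²) = 17.432 mi.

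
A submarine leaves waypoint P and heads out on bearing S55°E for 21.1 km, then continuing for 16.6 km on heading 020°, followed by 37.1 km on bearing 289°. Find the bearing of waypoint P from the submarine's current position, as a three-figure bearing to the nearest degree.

142°

Leg 1 (S55°E, 21.1 km): east 21.1 sin 125° = 17.28, north 21.1 cos 125° = -12.10
Leg 2 (020°, 16.6 km): east 16.6 sin 20° = 5.68, north 16.6 cos 20° = 15.60
Leg 3 (289°, 37.1 km): east 37.1 sin 289° = -35.08, north 37.1 cos 289° = 12.08
Net displacement: -12.12 east, 15.58 north. Direction back to start is (12.12, -15.58): bearing = atan2(12.12, -15.58) mod 360° = 142.12° ≈ 142°.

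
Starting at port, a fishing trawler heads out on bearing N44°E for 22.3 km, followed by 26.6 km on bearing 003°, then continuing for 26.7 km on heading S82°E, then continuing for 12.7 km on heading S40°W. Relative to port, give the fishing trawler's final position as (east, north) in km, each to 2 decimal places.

Leg 1 (N44°E, 22.3 km): east 22.3 sin 44° = 15.49, north 22.3 cos 44° = 16.04
Leg 2 (003°, 26.6 km): east 26.6 sin 3° = 1.39, north 26.6 cos 3° = 26.56
Leg 3 (S82°E, 26.7 km): east 26.7 sin 98° = 26.44, north 26.7 cos 98° = -3.72
Leg 4 (S40°W, 12.7 km): east 12.7 sin 220° = -8.16, north 12.7 cos 220° = -9.73
Summing: 35.16 km east, 29.16 km north → (35.16, 29.16).

(35.16, 29.16)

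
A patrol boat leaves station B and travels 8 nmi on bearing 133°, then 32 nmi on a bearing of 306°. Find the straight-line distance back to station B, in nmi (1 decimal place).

Leg 1 (133°, 8 nmi): east 8 sin 133° = 5.85, north 8 cos 133° = -5.46
Leg 2 (306°, 32 nmi): east 32 sin 306° = -25.89, north 32 cos 306° = 18.81
Net: -20.04 east, 13.35 north. Distance = √((-20.04)² + (13.35)²) = 24.079 nmi.

24.1 nmi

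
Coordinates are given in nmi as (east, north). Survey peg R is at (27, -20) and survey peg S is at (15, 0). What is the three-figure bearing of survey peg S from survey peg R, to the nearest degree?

Δeast = 15 − 27 = -12.00; Δnorth = 0 − -20 = 20.00.
Bearing = atan2(Δeast, Δnorth) mod 360° = 329.04° ≈ 329°.

329°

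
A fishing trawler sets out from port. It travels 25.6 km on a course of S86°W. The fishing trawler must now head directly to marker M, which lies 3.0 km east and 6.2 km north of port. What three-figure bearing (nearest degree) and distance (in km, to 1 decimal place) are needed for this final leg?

074°, 29.6 km

Leg 1 (S86°W, 25.6 km): east 25.6 sin 266° = -25.54, north 25.6 cos 266° = -1.79
Current position: (-25.54, -1.79). Target: (3.0, 6.2). Remaining: Δeast = 28.54, Δnorth = 7.99.
Bearing = atan2(28.54, 7.99) mod 360° = 74.37°; distance = √((28.54)² + (7.99)²) = 29.634 km.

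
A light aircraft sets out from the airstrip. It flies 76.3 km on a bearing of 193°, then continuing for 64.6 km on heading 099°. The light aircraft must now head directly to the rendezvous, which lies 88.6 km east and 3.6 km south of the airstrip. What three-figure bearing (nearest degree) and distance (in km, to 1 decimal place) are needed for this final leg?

027°, 91.1 km

Leg 1 (193°, 76.3 km): east 76.3 sin 193° = -17.16, north 76.3 cos 193° = -74.34
Leg 2 (099°, 64.6 km): east 64.6 sin 99° = 63.80, north 64.6 cos 99° = -10.11
Current position: (46.64, -84.45). Target: (88.6, -3.6). Remaining: Δeast = 41.96, Δnorth = 80.85.
Bearing = atan2(41.96, 80.85) mod 360° = 27.43°; distance = √((41.96)² + (80.85)²) = 91.090 km.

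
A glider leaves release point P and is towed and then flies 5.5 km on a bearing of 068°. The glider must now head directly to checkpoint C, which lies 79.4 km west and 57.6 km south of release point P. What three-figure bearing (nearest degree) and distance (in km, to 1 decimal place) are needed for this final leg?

Leg 1 (068°, 5.5 km): east 5.5 sin 68° = 5.10, north 5.5 cos 68° = 2.06
Current position: (5.10, 2.06). Target: (-79.4, -57.6). Remaining: Δeast = -84.50, Δnorth = -59.66.
Bearing = atan2(-84.50, -59.66) mod 360° = 234.78°; distance = √((-84.50)² + (-59.66)²) = 103.438 km.

235°, 103.4 km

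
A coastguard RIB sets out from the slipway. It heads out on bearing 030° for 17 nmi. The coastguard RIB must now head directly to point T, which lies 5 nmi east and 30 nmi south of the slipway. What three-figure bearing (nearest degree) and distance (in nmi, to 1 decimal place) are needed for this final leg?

Leg 1 (030°, 17 nmi): east 17 sin 30° = 8.50, north 17 cos 30° = 14.72
Current position: (8.50, 14.72). Target: (5, -30). Remaining: Δeast = -3.50, Δnorth = -44.72.
Bearing = atan2(-3.50, -44.72) mod 360° = 184.47°; distance = √((-3.50)² + (-44.72)²) = 44.859 nmi.

184°, 44.9 nmi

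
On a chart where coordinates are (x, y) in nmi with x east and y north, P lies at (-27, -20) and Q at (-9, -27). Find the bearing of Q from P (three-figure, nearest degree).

111°

Δeast = -9 − -27 = 18.00; Δnorth = -27 − -20 = -7.00.
Bearing = atan2(Δeast, Δnorth) mod 360° = 111.25° ≈ 111°.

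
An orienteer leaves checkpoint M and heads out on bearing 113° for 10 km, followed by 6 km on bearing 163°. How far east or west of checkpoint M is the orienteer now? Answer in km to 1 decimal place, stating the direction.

11.0 km east

Leg 1 (113°, 10 km): east 10 sin 113° = 9.21, north 10 cos 113° = -3.91
Leg 2 (163°, 6 km): east 6 sin 163° = 1.75, north 6 cos 163° = -5.74
Net east component: 10.96 km.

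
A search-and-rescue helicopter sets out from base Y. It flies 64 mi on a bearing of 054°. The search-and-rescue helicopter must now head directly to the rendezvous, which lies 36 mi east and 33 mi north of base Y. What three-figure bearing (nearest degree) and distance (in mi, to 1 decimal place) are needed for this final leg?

Leg 1 (054°, 64 mi): east 64 sin 54° = 51.78, north 64 cos 54° = 37.62
Current position: (51.78, 37.62). Target: (36, 33). Remaining: Δeast = -15.78, Δnorth = -4.62.
Bearing = atan2(-15.78, -4.62) mod 360° = 253.68°; distance = √((-15.78)² + (-4.62)²) = 16.439 mi.

254°, 16.4 mi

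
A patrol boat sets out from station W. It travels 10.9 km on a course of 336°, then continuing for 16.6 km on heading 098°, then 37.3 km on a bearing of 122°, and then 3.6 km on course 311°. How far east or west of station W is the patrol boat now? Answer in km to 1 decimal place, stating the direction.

Leg 1 (336°, 10.9 km): east 10.9 sin 336° = -4.43, north 10.9 cos 336° = 9.96
Leg 2 (098°, 16.6 km): east 16.6 sin 98° = 16.44, north 16.6 cos 98° = -2.31
Leg 3 (122°, 37.3 km): east 37.3 sin 122° = 31.63, north 37.3 cos 122° = -19.77
Leg 4 (311°, 3.6 km): east 3.6 sin 311° = -2.72, north 3.6 cos 311° = 2.36
Net east component: 40.92 km.

40.9 km east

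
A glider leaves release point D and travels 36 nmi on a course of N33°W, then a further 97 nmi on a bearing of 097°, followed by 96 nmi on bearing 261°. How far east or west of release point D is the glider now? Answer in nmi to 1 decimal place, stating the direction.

Leg 1 (N33°W, 36 nmi): east 36 sin 327° = -19.61, north 36 cos 327° = 30.19
Leg 2 (097°, 97 nmi): east 97 sin 97° = 96.28, north 97 cos 97° = -11.82
Leg 3 (261°, 96 nmi): east 96 sin 261° = -94.82, north 96 cos 261° = -15.02
Net east component: -18.15 nmi.

18.1 nmi west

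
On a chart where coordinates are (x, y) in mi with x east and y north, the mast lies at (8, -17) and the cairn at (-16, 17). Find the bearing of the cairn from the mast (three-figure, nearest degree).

325°

Δeast = -16 − 8 = -24.00; Δnorth = 17 − -17 = 34.00.
Bearing = atan2(Δeast, Δnorth) mod 360° = 324.78° ≈ 325°.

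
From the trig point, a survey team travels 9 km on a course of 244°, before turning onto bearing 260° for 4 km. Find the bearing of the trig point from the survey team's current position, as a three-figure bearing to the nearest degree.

Leg 1 (244°, 9 km): east 9 sin 244° = -8.09, north 9 cos 244° = -3.95
Leg 2 (260°, 4 km): east 4 sin 260° = -3.94, north 4 cos 260° = -0.69
Net displacement: -12.03 east, -4.64 north. Direction back to start is (12.03, 4.64): bearing = atan2(12.03, 4.64) mod 360° = 68.91° ≈ 069°.

069°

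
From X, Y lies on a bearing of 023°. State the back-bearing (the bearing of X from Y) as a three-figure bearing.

Back-bearing = 023° + 180° = 203°.

203°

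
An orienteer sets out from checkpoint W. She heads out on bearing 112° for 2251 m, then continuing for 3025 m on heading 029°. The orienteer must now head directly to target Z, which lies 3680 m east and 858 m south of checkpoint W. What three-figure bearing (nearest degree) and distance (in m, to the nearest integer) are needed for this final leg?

177°, 2663 m

Leg 1 (112°, 2251 m): east 2251 sin 112° = 2087.09, north 2251 cos 112° = -843.24
Leg 2 (029°, 3025 m): east 3025 sin 29° = 1466.55, north 3025 cos 29° = 2645.72
Current position: (3553.64, 1802.49). Target: (3680, -858). Remaining: Δeast = 126.36, Δnorth = -2660.49.
Bearing = atan2(126.36, -2660.49) mod 360° = 177.28°; distance = √((126.36)² + (-2660.49)²) = 2663.484 m.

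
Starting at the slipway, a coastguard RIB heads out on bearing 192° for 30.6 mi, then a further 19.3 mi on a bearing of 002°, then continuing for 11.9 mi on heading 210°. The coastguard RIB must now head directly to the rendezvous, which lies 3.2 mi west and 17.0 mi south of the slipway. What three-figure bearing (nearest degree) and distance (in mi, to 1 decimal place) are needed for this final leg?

Leg 1 (192°, 30.6 mi): east 30.6 sin 192° = -6.36, north 30.6 cos 192° = -29.93
Leg 2 (002°, 19.3 mi): east 19.3 sin 2° = 0.67, north 19.3 cos 2° = 19.29
Leg 3 (210°, 11.9 mi): east 11.9 sin 210° = -5.95, north 11.9 cos 210° = -10.31
Current position: (-11.64, -20.95). Target: (-3.2, -17.0). Remaining: Δeast = 8.44, Δnorth = 3.95.
Bearing = atan2(8.44, 3.95) mod 360° = 64.92°; distance = √((8.44)² + (3.95)²) = 9.317 mi.

065°, 9.3 mi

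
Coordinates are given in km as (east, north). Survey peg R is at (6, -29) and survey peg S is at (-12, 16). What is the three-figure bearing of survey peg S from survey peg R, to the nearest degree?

338°

Δeast = -12 − 6 = -18.00; Δnorth = 16 − -29 = 45.00.
Bearing = atan2(Δeast, Δnorth) mod 360° = 338.20° ≈ 338°.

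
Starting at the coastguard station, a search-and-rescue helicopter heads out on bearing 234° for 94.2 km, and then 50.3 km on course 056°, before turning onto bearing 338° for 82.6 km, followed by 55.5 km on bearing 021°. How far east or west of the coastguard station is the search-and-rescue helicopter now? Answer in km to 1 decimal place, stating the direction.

Leg 1 (234°, 94.2 km): east 94.2 sin 234° = -76.21, north 94.2 cos 234° = -55.37
Leg 2 (056°, 50.3 km): east 50.3 sin 56° = 41.70, north 50.3 cos 56° = 28.13
Leg 3 (338°, 82.6 km): east 82.6 sin 338° = -30.94, north 82.6 cos 338° = 76.59
Leg 4 (021°, 55.5 km): east 55.5 sin 21° = 19.89, north 55.5 cos 21° = 51.81
Net east component: -45.56 km.

45.6 km west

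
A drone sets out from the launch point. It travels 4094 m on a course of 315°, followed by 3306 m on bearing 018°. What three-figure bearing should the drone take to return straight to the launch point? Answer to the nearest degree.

163°

Leg 1 (315°, 4094 m): east 4094 sin 315° = -2894.90, north 4094 cos 315° = 2894.90
Leg 2 (018°, 3306 m): east 3306 sin 18° = 1021.61, north 3306 cos 18° = 3144.19
Net displacement: -1873.28 east, 6039.09 north. Direction back to start is (1873.28, -6039.09): bearing = atan2(1873.28, -6039.09) mod 360° = 162.77° ≈ 163°.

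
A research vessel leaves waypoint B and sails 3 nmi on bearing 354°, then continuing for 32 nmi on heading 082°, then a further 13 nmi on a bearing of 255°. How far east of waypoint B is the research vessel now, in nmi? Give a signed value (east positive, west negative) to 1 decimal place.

Leg 1 (354°, 3 nmi): east 3 sin 354° = -0.31, north 3 cos 354° = 2.98
Leg 2 (082°, 32 nmi): east 32 sin 82° = 31.69, north 32 cos 82° = 4.45
Leg 3 (255°, 13 nmi): east 13 sin 255° = -12.56, north 13 cos 255° = -3.36
Net east component: 18.82 nmi.

18.8 nmi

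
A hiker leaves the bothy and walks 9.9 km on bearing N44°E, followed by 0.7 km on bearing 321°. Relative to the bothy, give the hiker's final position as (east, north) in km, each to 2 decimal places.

Leg 1 (N44°E, 9.9 km): east 9.9 sin 44° = 6.88, north 9.9 cos 44° = 7.12
Leg 2 (321°, 0.7 km): east 0.7 sin 321° = -0.44, north 0.7 cos 321° = 0.54
Summing: 6.44 km east, 7.67 km north → (6.44, 7.67).

(6.44, 7.67)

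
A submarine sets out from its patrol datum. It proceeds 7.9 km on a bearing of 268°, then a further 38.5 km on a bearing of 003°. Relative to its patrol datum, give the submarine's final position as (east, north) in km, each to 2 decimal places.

(-5.88, 38.17)

Leg 1 (268°, 7.9 km): east 7.9 sin 268° = -7.90, north 7.9 cos 268° = -0.28
Leg 2 (003°, 38.5 km): east 38.5 sin 3° = 2.01, north 38.5 cos 3° = 38.45
Summing: -5.88 km east, 38.17 km north → (-5.88, 38.17).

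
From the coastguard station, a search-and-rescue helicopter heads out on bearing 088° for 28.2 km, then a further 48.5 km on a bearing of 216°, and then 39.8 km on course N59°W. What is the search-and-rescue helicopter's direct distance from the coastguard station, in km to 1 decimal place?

38.7 km

Leg 1 (088°, 28.2 km): east 28.2 sin 88° = 28.18, north 28.2 cos 88° = 0.98
Leg 2 (216°, 48.5 km): east 48.5 sin 216° = -28.51, north 48.5 cos 216° = -39.24
Leg 3 (N59°W, 39.8 km): east 39.8 sin 301° = -34.12, north 39.8 cos 301° = 20.50
Net: -34.44 east, -17.75 north. Distance = √((-34.44)² + (-17.75)²) = 38.747 km.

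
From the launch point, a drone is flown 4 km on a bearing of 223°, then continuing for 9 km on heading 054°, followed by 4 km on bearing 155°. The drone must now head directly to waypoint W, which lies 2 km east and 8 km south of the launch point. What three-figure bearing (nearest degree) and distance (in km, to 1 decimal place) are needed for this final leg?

212°, 8.0 km

Leg 1 (223°, 4 km): east 4 sin 223° = -2.73, north 4 cos 223° = -2.93
Leg 2 (054°, 9 km): east 9 sin 54° = 7.28, north 9 cos 54° = 5.29
Leg 3 (155°, 4 km): east 4 sin 155° = 1.69, north 4 cos 155° = -3.63
Current position: (6.24, -1.26). Target: (2, -8). Remaining: Δeast = -4.24, Δnorth = -6.74.
Bearing = atan2(-4.24, -6.74) mod 360° = 212.20°; distance = √((-4.24)² + (-6.74)²) = 7.964 km.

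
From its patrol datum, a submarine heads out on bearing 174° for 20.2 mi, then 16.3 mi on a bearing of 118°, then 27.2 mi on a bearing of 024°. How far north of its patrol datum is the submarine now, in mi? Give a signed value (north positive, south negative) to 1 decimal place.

-2.9 mi

Leg 1 (174°, 20.2 mi): east 20.2 sin 174° = 2.11, north 20.2 cos 174° = -20.09
Leg 2 (118°, 16.3 mi): east 16.3 sin 118° = 14.39, north 16.3 cos 118° = -7.65
Leg 3 (024°, 27.2 mi): east 27.2 sin 24° = 11.06, north 27.2 cos 24° = 24.85
Net north component: -2.89 mi.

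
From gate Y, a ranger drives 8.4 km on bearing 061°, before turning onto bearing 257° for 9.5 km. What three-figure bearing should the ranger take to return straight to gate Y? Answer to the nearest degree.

Leg 1 (061°, 8.4 km): east 8.4 sin 61° = 7.35, north 8.4 cos 61° = 4.07
Leg 2 (257°, 9.5 km): east 9.5 sin 257° = -9.26, north 9.5 cos 257° = -2.14
Net displacement: -1.91 east, 1.94 north. Direction back to start is (1.91, -1.94): bearing = atan2(1.91, -1.94) mod 360° = 135.38° ≈ 135°.

135°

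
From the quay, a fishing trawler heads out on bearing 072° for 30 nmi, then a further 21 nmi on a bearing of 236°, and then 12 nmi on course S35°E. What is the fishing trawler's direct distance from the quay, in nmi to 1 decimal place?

21.8 nmi

Leg 1 (072°, 30 nmi): east 30 sin 72° = 28.53, north 30 cos 72° = 9.27
Leg 2 (236°, 21 nmi): east 21 sin 236° = -17.41, north 21 cos 236° = -11.74
Leg 3 (S35°E, 12 nmi): east 12 sin 145° = 6.88, north 12 cos 145° = -9.83
Net: 18.00 east, -12.30 north. Distance = √((18.00)² + (-12.30)²) = 21.806 nmi.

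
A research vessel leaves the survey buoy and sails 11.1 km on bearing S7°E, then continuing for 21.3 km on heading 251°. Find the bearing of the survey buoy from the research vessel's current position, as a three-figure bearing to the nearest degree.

046°

Leg 1 (S7°E, 11.1 km): east 11.1 sin 173° = 1.35, north 11.1 cos 173° = -11.02
Leg 2 (251°, 21.3 km): east 21.3 sin 251° = -20.14, north 21.3 cos 251° = -6.93
Net displacement: -18.79 east, -17.95 north. Direction back to start is (18.79, 17.95): bearing = atan2(18.79, 17.95) mod 360° = 46.30° ≈ 046°.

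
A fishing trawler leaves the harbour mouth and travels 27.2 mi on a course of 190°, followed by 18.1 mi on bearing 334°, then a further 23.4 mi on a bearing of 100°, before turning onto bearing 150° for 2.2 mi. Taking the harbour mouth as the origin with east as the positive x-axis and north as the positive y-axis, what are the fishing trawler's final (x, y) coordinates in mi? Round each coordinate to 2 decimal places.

(11.49, -16.49)

Leg 1 (190°, 27.2 mi): east 27.2 sin 190° = -4.72, north 27.2 cos 190° = -26.79
Leg 2 (334°, 18.1 mi): east 18.1 sin 334° = -7.93, north 18.1 cos 334° = 16.27
Leg 3 (100°, 23.4 mi): east 23.4 sin 100° = 23.04, north 23.4 cos 100° = -4.06
Leg 4 (150°, 2.2 mi): east 2.2 sin 150° = 1.10, north 2.2 cos 150° = -1.91
Summing: 11.49 mi east, -16.49 mi north → (11.49, -16.49).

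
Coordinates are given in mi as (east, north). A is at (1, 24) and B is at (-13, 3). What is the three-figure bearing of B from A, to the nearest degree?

214°

Δeast = -13 − 1 = -14.00; Δnorth = 3 − 24 = -21.00.
Bearing = atan2(Δeast, Δnorth) mod 360° = 213.69° ≈ 214°.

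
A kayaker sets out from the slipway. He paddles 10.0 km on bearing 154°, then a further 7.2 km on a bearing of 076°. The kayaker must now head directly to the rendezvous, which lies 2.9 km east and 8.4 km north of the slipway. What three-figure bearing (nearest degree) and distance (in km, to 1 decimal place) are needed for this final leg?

332°, 17.8 km

Leg 1 (154°, 10.0 km): east 10.0 sin 154° = 4.38, north 10.0 cos 154° = -8.99
Leg 2 (076°, 7.2 km): east 7.2 sin 76° = 6.99, north 7.2 cos 76° = 1.74
Current position: (11.37, -7.25). Target: (2.9, 8.4). Remaining: Δeast = -8.47, Δnorth = 15.65.
Bearing = atan2(-8.47, 15.65) mod 360° = 331.57°; distance = √((-8.47)² + (15.65)²) = 17.792 km.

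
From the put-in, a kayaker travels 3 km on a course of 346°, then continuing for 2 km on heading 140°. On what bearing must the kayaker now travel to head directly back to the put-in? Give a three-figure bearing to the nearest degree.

Leg 1 (346°, 3 km): east 3 sin 346° = -0.73, north 3 cos 346° = 2.91
Leg 2 (140°, 2 km): east 2 sin 140° = 1.29, north 2 cos 140° = -1.53
Net displacement: 0.56 east, 1.38 north. Direction back to start is (-0.56, -1.38): bearing = atan2(-0.56, -1.38) mod 360° = 202.10° ≈ 202°.

202°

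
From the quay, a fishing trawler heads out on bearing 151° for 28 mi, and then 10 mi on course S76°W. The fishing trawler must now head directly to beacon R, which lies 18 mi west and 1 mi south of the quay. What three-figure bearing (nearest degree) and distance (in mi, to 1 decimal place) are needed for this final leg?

320°, 33.9 mi

Leg 1 (151°, 28 mi): east 28 sin 151° = 13.57, north 28 cos 151° = -24.49
Leg 2 (S76°W, 10 mi): east 10 sin 256° = -9.70, north 10 cos 256° = -2.42
Current position: (3.87, -26.91). Target: (-18, -1). Remaining: Δeast = -21.87, Δnorth = 25.91.
Bearing = atan2(-21.87, 25.91) mod 360° = 319.83°; distance = √((-21.87)² + (25.91)²) = 33.906 mi.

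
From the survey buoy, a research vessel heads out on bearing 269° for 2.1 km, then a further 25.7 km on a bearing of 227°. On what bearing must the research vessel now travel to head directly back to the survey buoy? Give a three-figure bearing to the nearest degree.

050°

Leg 1 (269°, 2.1 km): east 2.1 sin 269° = -2.10, north 2.1 cos 269° = -0.04
Leg 2 (227°, 25.7 km): east 25.7 sin 227° = -18.80, north 25.7 cos 227° = -17.53
Net displacement: -20.90 east, -17.56 north. Direction back to start is (20.90, 17.56): bearing = atan2(20.90, 17.56) mod 360° = 49.95° ≈ 050°.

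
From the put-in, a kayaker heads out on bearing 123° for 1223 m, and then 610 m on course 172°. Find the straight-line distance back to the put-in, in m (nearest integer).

1687 m

Leg 1 (123°, 1223 m): east 1223 sin 123° = 1025.69, north 1223 cos 123° = -666.09
Leg 2 (172°, 610 m): east 610 sin 172° = 84.90, north 610 cos 172° = -604.06
Net: 1110.59 east, -1270.16 north. Distance = √((1110.59)² + (-1270.16)²) = 1687.219 m.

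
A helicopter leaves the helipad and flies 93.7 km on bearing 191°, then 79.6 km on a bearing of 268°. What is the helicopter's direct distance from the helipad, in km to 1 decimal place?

Leg 1 (191°, 93.7 km): east 93.7 sin 191° = -17.88, north 93.7 cos 191° = -91.98
Leg 2 (268°, 79.6 km): east 79.6 sin 268° = -79.55, north 79.6 cos 268° = -2.78
Net: -97.43 east, -94.76 north. Distance = √((-97.43)² + (-94.76)²) = 135.910 km.

135.9 km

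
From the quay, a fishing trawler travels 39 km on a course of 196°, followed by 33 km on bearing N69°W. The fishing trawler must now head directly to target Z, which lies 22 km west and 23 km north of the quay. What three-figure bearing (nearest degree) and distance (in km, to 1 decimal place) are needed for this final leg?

022°, 52.4 km

Leg 1 (196°, 39 km): east 39 sin 196° = -10.75, north 39 cos 196° = -37.49
Leg 2 (N69°W, 33 km): east 33 sin 291° = -30.81, north 33 cos 291° = 11.83
Current position: (-41.56, -25.66). Target: (-22, 23). Remaining: Δeast = 19.56, Δnorth = 48.66.
Bearing = atan2(19.56, 48.66) mod 360° = 21.90°; distance = √((19.56)² + (48.66)²) = 52.446 km.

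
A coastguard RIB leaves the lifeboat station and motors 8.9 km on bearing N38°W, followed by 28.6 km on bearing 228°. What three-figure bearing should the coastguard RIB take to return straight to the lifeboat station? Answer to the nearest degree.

066°

Leg 1 (N38°W, 8.9 km): east 8.9 sin 322° = -5.48, north 8.9 cos 322° = 7.01
Leg 2 (228°, 28.6 km): east 28.6 sin 228° = -21.25, north 28.6 cos 228° = -19.14
Net displacement: -26.73 east, -12.12 north. Direction back to start is (26.73, 12.12): bearing = atan2(26.73, 12.12) mod 360° = 65.61° ≈ 066°.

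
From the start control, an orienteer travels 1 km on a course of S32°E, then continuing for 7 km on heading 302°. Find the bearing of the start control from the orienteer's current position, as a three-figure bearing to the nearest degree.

Leg 1 (S32°E, 1 km): east 1 sin 148° = 0.53, north 1 cos 148° = -0.85
Leg 2 (302°, 7 km): east 7 sin 302° = -5.94, north 7 cos 302° = 3.71
Net displacement: -5.41 east, 2.86 north. Direction back to start is (5.41, -2.86): bearing = atan2(5.41, -2.86) mod 360° = 117.89° ≈ 118°.

118°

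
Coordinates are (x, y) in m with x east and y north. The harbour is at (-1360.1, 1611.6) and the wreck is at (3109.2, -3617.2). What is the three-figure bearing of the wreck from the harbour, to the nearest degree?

139°

Δeast = 3109.2 − -1360.1 = 4469.30; Δnorth = -3617.2 − 1611.6 = -5228.80.
Bearing = atan2(Δeast, Δnorth) mod 360° = 139.48° ≈ 139°.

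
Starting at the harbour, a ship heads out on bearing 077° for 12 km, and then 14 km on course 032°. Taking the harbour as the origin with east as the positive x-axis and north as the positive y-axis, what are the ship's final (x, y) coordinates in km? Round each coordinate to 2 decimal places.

(19.11, 14.57)

Leg 1 (077°, 12 km): east 12 sin 77° = 11.69, north 12 cos 77° = 2.70
Leg 2 (032°, 14 km): east 14 sin 32° = 7.42, north 14 cos 32° = 11.87
Summing: 19.11 km east, 14.57 km north → (19.11, 14.57).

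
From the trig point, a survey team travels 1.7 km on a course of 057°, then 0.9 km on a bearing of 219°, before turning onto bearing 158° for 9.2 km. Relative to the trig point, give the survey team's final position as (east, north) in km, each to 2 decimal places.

(4.31, -8.30)

Leg 1 (057°, 1.7 km): east 1.7 sin 57° = 1.43, north 1.7 cos 57° = 0.93
Leg 2 (219°, 0.9 km): east 0.9 sin 219° = -0.57, north 0.9 cos 219° = -0.70
Leg 3 (158°, 9.2 km): east 9.2 sin 158° = 3.45, north 9.2 cos 158° = -8.53
Summing: 4.31 km east, -8.30 km north → (4.31, -8.30).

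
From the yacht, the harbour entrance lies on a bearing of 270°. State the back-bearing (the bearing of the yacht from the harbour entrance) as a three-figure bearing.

090°

Back-bearing = 270° − 180° = 090°.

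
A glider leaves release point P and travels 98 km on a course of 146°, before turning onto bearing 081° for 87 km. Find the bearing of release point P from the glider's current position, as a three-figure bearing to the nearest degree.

Leg 1 (146°, 98 km): east 98 sin 146° = 54.80, north 98 cos 146° = -81.25
Leg 2 (081°, 87 km): east 87 sin 81° = 85.93, north 87 cos 81° = 13.61
Net displacement: 140.73 east, -67.64 north. Direction back to start is (-140.73, 67.64): bearing = atan2(-140.73, 67.64) mod 360° = 295.67° ≈ 296°.

296°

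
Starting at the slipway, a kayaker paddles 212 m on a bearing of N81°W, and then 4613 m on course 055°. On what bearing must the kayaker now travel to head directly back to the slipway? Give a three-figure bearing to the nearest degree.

Leg 1 (N81°W, 212 m): east 212 sin 279° = -209.39, north 212 cos 279° = 33.16
Leg 2 (055°, 4613 m): east 4613 sin 55° = 3778.75, north 4613 cos 55° = 2645.91
Net displacement: 3569.36 east, 2679.07 north. Direction back to start is (-3569.36, -2679.07): bearing = atan2(-3569.36, -2679.07) mod 360° = 233.11° ≈ 233°.

233°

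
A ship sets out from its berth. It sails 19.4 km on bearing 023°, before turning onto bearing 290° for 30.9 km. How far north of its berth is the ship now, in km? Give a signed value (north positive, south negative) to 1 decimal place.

Leg 1 (023°, 19.4 km): east 19.4 sin 23° = 7.58, north 19.4 cos 23° = 17.86
Leg 2 (290°, 30.9 km): east 30.9 sin 290° = -29.04, north 30.9 cos 290° = 10.57
Net north component: 28.43 km.

28.4 km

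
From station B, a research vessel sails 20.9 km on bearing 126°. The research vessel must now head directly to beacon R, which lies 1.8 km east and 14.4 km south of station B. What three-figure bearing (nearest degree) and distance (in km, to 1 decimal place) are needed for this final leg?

262°, 15.3 km

Leg 1 (126°, 20.9 km): east 20.9 sin 126° = 16.91, north 20.9 cos 126° = -12.28
Current position: (16.91, -12.28). Target: (1.8, -14.4). Remaining: Δeast = -15.11, Δnorth = -2.12.
Bearing = atan2(-15.11, -2.12) mod 360° = 262.03°; distance = √((-15.11)² + (-2.12)²) = 15.256 km.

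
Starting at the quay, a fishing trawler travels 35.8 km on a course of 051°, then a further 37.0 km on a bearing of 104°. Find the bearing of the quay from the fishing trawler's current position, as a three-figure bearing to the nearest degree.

258°

Leg 1 (051°, 35.8 km): east 35.8 sin 51° = 27.82, north 35.8 cos 51° = 22.53
Leg 2 (104°, 37.0 km): east 37.0 sin 104° = 35.90, north 37.0 cos 104° = -8.95
Net displacement: 63.72 east, 13.58 north. Direction back to start is (-63.72, -13.58): bearing = atan2(-63.72, -13.58) mod 360° = 257.97° ≈ 258°.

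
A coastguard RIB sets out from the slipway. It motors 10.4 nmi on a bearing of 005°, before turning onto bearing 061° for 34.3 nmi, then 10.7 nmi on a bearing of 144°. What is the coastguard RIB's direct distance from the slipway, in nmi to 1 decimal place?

41.5 nmi

Leg 1 (005°, 10.4 nmi): east 10.4 sin 5° = 0.91, north 10.4 cos 5° = 10.36
Leg 2 (061°, 34.3 nmi): east 34.3 sin 61° = 30.00, north 34.3 cos 61° = 16.63
Leg 3 (144°, 10.7 nmi): east 10.7 sin 144° = 6.29, north 10.7 cos 144° = -8.66
Net: 37.20 east, 18.33 north. Distance = √((37.20)² + (18.33)²) = 41.468 nmi.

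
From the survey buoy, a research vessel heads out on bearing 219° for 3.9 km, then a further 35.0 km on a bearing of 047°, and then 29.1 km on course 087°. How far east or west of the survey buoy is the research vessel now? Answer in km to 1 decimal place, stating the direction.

Leg 1 (219°, 3.9 km): east 3.9 sin 219° = -2.45, north 3.9 cos 219° = -3.03
Leg 2 (047°, 35.0 km): east 35.0 sin 47° = 25.60, north 35.0 cos 47° = 23.87
Leg 3 (087°, 29.1 km): east 29.1 sin 87° = 29.06, north 29.1 cos 87° = 1.52
Net east component: 52.20 km.

52.2 km east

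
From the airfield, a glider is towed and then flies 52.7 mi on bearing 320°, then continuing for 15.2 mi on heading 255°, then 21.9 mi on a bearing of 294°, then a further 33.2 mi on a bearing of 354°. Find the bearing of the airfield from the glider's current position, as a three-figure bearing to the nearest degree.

Leg 1 (320°, 52.7 mi): east 52.7 sin 320° = -33.87, north 52.7 cos 320° = 40.37
Leg 2 (255°, 15.2 mi): east 15.2 sin 255° = -14.68, north 15.2 cos 255° = -3.93
Leg 3 (294°, 21.9 mi): east 21.9 sin 294° = -20.01, north 21.9 cos 294° = 8.91
Leg 4 (354°, 33.2 mi): east 33.2 sin 354° = -3.47, north 33.2 cos 354° = 33.02
Net displacement: -72.03 east, 78.36 north. Direction back to start is (72.03, -78.36): bearing = atan2(72.03, -78.36) mod 360° = 137.41° ≈ 137°.

137°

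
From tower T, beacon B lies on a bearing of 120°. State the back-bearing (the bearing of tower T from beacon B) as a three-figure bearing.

Back-bearing = 120° + 180° = 300°.

300°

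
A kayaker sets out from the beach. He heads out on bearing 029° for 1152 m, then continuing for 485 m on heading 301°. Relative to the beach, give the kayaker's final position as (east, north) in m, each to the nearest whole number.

(143, 1257)

Leg 1 (029°, 1152 m): east 1152 sin 29° = 558.50, north 1152 cos 29° = 1007.56
Leg 2 (301°, 485 m): east 485 sin 301° = -415.73, north 485 cos 301° = 249.79
Summing: 142.77 m east, 1257.36 m north → (143, 1257).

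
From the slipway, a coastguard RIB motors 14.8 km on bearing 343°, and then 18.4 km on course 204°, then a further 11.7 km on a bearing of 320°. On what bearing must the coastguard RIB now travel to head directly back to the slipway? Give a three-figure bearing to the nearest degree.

Leg 1 (343°, 14.8 km): east 14.8 sin 343° = -4.33, north 14.8 cos 343° = 14.15
Leg 2 (204°, 18.4 km): east 18.4 sin 204° = -7.48, north 18.4 cos 204° = -16.81
Leg 3 (320°, 11.7 km): east 11.7 sin 320° = -7.52, north 11.7 cos 320° = 8.96
Net displacement: -19.33 east, 6.31 north. Direction back to start is (19.33, -6.31): bearing = atan2(19.33, -6.31) mod 360° = 108.07° ≈ 108°.

108°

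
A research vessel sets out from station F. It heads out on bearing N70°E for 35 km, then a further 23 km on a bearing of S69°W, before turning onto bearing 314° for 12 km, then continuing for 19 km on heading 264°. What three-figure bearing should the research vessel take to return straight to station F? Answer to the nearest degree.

122°

Leg 1 (N70°E, 35 km): east 35 sin 70° = 32.89, north 35 cos 70° = 11.97
Leg 2 (S69°W, 23 km): east 23 sin 249° = -21.47, north 23 cos 249° = -8.24
Leg 3 (314°, 12 km): east 12 sin 314° = -8.63, north 12 cos 314° = 8.34
Leg 4 (264°, 19 km): east 19 sin 264° = -18.90, north 19 cos 264° = -1.99
Net displacement: -16.11 east, 10.08 north. Direction back to start is (16.11, -10.08): bearing = atan2(16.11, -10.08) mod 360° = 122.03° ≈ 122°.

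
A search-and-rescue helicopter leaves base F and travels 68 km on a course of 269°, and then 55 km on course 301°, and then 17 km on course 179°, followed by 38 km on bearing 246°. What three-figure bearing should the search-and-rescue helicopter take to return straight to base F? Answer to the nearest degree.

088°

Leg 1 (269°, 68 km): east 68 sin 269° = -67.99, north 68 cos 269° = -1.19
Leg 2 (301°, 55 km): east 55 sin 301° = -47.14, north 55 cos 301° = 28.33
Leg 3 (179°, 17 km): east 17 sin 179° = 0.30, north 17 cos 179° = -17.00
Leg 4 (246°, 38 km): east 38 sin 246° = -34.71, north 38 cos 246° = -15.46
Net displacement: -149.55 east, -5.31 north. Direction back to start is (149.55, 5.31): bearing = atan2(149.55, 5.31) mod 360° = 87.97° ≈ 088°.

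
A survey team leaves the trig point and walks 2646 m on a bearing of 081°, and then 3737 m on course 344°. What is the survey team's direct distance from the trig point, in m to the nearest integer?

Leg 1 (081°, 2646 m): east 2646 sin 81° = 2613.42, north 2646 cos 81° = 413.93
Leg 2 (344°, 3737 m): east 3737 sin 344° = -1030.06, north 3737 cos 344° = 3592.23
Net: 1583.37 east, 4006.16 north. Distance = √((1583.37)² + (4006.16)²) = 4307.711 m.

4308 m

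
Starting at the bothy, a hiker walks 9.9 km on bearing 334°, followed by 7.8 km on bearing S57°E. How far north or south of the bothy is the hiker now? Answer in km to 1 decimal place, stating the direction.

4.6 km north

Leg 1 (334°, 9.9 km): east 9.9 sin 334° = -4.34, north 9.9 cos 334° = 8.90
Leg 2 (S57°E, 7.8 km): east 7.8 sin 123° = 6.54, north 7.8 cos 123° = -4.25
Net north component: 4.65 km.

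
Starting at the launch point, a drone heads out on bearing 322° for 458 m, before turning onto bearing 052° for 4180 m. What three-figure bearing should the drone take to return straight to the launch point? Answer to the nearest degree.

Leg 1 (322°, 458 m): east 458 sin 322° = -281.97, north 458 cos 322° = 360.91
Leg 2 (052°, 4180 m): east 4180 sin 52° = 3293.88, north 4180 cos 52° = 2573.46
Net displacement: 3011.91 east, 2934.37 north. Direction back to start is (-3011.91, -2934.37): bearing = atan2(-3011.91, -2934.37) mod 360° = 225.75° ≈ 226°.

226°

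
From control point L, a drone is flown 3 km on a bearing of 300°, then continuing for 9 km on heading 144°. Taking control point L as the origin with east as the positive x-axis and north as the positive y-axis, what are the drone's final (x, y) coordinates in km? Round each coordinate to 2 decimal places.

Leg 1 (300°, 3 km): east 3 sin 300° = -2.60, north 3 cos 300° = 1.50
Leg 2 (144°, 9 km): east 9 sin 144° = 5.29, north 9 cos 144° = -7.28
Summing: 2.69 km east, -5.78 km north → (2.69, -5.78).

(2.69, -5.78)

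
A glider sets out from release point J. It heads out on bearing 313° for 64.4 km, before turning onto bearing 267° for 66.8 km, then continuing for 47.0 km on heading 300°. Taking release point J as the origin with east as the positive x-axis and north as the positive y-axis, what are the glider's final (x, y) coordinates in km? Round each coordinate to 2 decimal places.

Leg 1 (313°, 64.4 km): east 64.4 sin 313° = -47.10, north 64.4 cos 313° = 43.92
Leg 2 (267°, 66.8 km): east 66.8 sin 267° = -66.71, north 66.8 cos 267° = -3.50
Leg 3 (300°, 47.0 km): east 47.0 sin 300° = -40.70, north 47.0 cos 300° = 23.50
Summing: -154.51 km east, 63.92 km north → (-154.51, 63.92).

(-154.51, 63.92)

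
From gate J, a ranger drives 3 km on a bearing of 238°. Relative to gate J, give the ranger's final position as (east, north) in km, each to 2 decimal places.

(-2.54, -1.59)

Leg 1 (238°, 3 km): east 3 sin 238° = -2.54, north 3 cos 238° = -1.59
Summing: -2.54 km east, -1.59 km north → (-2.54, -1.59).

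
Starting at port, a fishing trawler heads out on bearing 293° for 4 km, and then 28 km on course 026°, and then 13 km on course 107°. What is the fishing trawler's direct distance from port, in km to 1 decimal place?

Leg 1 (293°, 4 km): east 4 sin 293° = -3.68, north 4 cos 293° = 1.56
Leg 2 (026°, 28 km): east 28 sin 26° = 12.27, north 28 cos 26° = 25.17
Leg 3 (107°, 13 km): east 13 sin 107° = 12.43, north 13 cos 107° = -3.80
Net: 21.02 east, 22.93 north. Distance = √((21.02)² + (22.93)²) = 31.108 km.

31.1 km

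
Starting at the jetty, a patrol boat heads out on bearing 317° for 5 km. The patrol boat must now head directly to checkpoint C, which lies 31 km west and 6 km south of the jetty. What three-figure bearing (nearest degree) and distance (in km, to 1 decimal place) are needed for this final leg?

251°, 29.2 km

Leg 1 (317°, 5 km): east 5 sin 317° = -3.41, north 5 cos 317° = 3.66
Current position: (-3.41, 3.66). Target: (-31, -6). Remaining: Δeast = -27.59, Δnorth = -9.66.
Bearing = atan2(-27.59, -9.66) mod 360° = 250.71°; distance = √((-27.59)² + (-9.66)²) = 29.231 km.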